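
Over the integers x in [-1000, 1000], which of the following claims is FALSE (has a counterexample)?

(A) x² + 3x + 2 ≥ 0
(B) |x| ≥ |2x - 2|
(A) Over all integers in [-1000, 1000], LHS − RHS is smallest at x = -1, where it equals 0:
x = -1: LHS = (-1)² + 3·(-1) + 2 = 0; 0 ≥ 0 — holds
At the ends of the range:
x = -1000: LHS = (-1000)² + 3·(-1000) + 2 = 997002; 997002 ≥ 0 — holds
x = 1000: LHS = 1000² + 3·1000 + 2 = 1003002; 1003002 ≥ 0 — holds
Hence LHS − RHS is never negative, i.e. LHS ≥ RHS throughout, so the relation holds for every integer in [-1000, 1000].

(B) x = 0: LHS = |0| = 0, RHS = |2·0 - 2| = |-2| = 2; 0 ≥ 2 — FAILS

Only (B) has a counterexample.

Answer: B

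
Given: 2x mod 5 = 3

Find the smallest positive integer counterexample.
Testing positive integers:
x = 1: LHS = (2·1) mod 5 = 2 mod 5 = 2; 2 = 3 — FAILS  ← smallest positive counterexample

Answer: x = 1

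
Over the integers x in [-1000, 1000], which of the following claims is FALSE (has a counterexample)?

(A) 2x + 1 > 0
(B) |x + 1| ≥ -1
(A) x = -1: LHS = 2·(-1) + 1 = -1; -1 > 0 — FAILS

(B) An absolute value is never negative, so the left side is ≥ 0 for every x, while the right side is -1. Tightest case in [-1000, 1000] is x = -1:
x = -1: LHS = |(-1) + 1| = |0| = 0; 0 ≥ -1 — holds
Hence LHS − RHS is never negative, i.e. LHS ≥ RHS throughout, so the relation holds for every integer in [-1000, 1000].

Only (A) has a counterexample.

Answer: A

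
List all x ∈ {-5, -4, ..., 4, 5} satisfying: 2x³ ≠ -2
Holds for: {-5, -4, -3, -2, 0, 1, 2, 3, 4, 5}
Fails for: {-1}

Answer: {-5, -4, -3, -2, 0, 1, 2, 3, 4, 5}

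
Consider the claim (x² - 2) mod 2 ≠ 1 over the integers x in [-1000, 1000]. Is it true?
The claim fails at x = 1:
x = 1: LHS = (1² - 2) mod 2 = (-1) mod 2 = 1; 1 ≠ 1 — FAILS

Because a single integer refutes it, the statement is false.

Answer: False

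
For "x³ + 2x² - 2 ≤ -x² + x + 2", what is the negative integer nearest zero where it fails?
Testing negative integers from -1 downward:
x = -1: LHS = (-1)³ + 2·(-1)² - 2 = -1, RHS = -(-1)² + (-1) + 2 = 0; -1 ≤ 0 — holds
x = -2: LHS = (-2)³ + 2·(-2)² - 2 = -2, RHS = -(-2)² + (-2) + 2 = -4; -2 ≤ -4 — FAILS  ← closest negative counterexample to 0

Answer: x = -2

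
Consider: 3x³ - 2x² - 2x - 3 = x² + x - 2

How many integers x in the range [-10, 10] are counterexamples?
Counterexamples in [-10, 10]: {-10, -9, -8, -7, -6, -5, -4, -3, -2, -1, 0, 1, 2, 3, 4, 5, 6, 7, 8, 9, 10}.

Counting them gives 21 values.

Answer: 21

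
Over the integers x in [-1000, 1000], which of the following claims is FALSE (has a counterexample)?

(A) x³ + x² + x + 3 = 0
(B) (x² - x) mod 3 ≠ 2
(A) x = 0: LHS = 0³ + 0² + 0 + 3 = 3; 3 = 0 — FAILS
(B) x = -1: LHS = ((-1)² - (-1)) mod 3 = 2 mod 3 = 2; 2 ≠ 2 — FAILS

Answer: Both A and B are false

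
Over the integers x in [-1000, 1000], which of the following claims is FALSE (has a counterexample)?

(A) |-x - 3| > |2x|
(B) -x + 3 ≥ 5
(A) x = -1: LHS = |-(-1) - 3| = |-2| = 2, RHS = |2·(-1)| = |-2| = 2; 2 > 2 — FAILS
(B) x = 0: LHS = -0 + 3 = 3; 3 ≥ 5 — FAILS

Answer: Both A and B are false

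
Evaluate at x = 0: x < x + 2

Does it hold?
x = 0: RHS = 0 + 2 = 2; 0 < 2 — holds

The relation is satisfied at x = 0.

Answer: Yes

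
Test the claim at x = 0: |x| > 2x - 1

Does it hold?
x = 0: LHS = |0| = 0, RHS = 2·0 - 1 = -1; 0 > -1 — holds

The relation is satisfied at x = 0.

Answer: Yes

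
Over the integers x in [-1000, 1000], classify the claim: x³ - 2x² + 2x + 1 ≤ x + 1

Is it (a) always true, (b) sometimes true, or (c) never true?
Holds at x = 0: LHS = 0³ - 2·0² + 2·0 + 1 = 1, RHS = 0 + 1 = 1; 1 ≤ 1 — holds
Fails at x = 2: LHS = 2³ - 2·2² + 2·2 + 1 = 5, RHS = 2 + 1 = 3; 5 ≤ 3 — FAILS
It is satisfied by some integers in the range but not all.

Answer: Sometimes true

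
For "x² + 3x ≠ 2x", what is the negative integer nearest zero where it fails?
Testing negative integers from -1 downward:
x = -1: LHS = (-1)² + 3·(-1) = -2, RHS = 2·(-1) = -2; -2 ≠ -2 — FAILS  ← closest negative counterexample to 0

Answer: x = -1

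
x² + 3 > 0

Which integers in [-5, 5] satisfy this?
Over all integers in [-5, 5], LHS − RHS is smallest at x = 0, where it equals 3:
x = 0: LHS = 0² + 3 = 3; 3 > 0 — holds
At the ends of the range:
x = -5: LHS = (-5)² + 3 = 28; 28 > 0 — holds
x = 5: LHS = 5² + 3 = 28; 28 > 0 — holds
Hence LHS − RHS is never zero or negative, i.e. LHS > RHS throughout, so the relation holds for every integer in [-5, 5].

Answer: All integers in [-5, 5]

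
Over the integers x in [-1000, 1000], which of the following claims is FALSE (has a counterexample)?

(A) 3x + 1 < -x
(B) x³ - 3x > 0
(A) x = 0: LHS = 3·0 + 1 = 1, RHS = -0 = 0; 1 < 0 — FAILS
(B) x = 0: LHS = 0³ - 3·0 = 0; 0 > 0 — FAILS

Answer: Both A and B are false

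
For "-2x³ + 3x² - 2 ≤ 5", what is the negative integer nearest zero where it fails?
Testing negative integers from -1 downward:
x = -1: LHS = -2·(-1)³ + 3·(-1)² - 2 = 3; 3 ≤ 5 — holds
x = -2: LHS = -2·(-2)³ + 3·(-2)² - 2 = 26; 26 ≤ 5 — FAILS  ← closest negative counterexample to 0

Answer: x = -2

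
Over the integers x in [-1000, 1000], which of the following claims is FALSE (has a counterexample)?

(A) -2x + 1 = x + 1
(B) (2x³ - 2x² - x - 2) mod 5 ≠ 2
(A) x = 1: LHS = -2·1 + 1 = -1, RHS = 1 + 1 = 2; -1 = 2 — FAILS
(B) x = 1: LHS = (2·1³ - 2·1² - 1 - 2) mod 5 = (-3) mod 5 = 2; 2 ≠ 2 — FAILS

Answer: Both A and B are false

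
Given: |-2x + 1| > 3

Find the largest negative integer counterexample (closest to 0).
Testing negative integers from -1 downward:
x = -1: LHS = |-2·(-1) + 1| = |3| = 3; 3 > 3 — FAILS  ← closest negative counterexample to 0

Answer: x = -1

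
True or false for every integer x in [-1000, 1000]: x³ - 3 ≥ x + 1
The claim fails at x = 0:
x = 0: LHS = 0³ - 3 = -3, RHS = 0 + 1 = 1; -3 ≥ 1 — FAILS

Because a single integer refutes it, the statement is false.

Answer: False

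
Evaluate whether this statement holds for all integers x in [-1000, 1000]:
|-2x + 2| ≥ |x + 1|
The claim fails at x = 1:
x = 1: LHS = |-2·1 + 2| = |0| = 0, RHS = |1 + 1| = |2| = 2; 0 ≥ 2 — FAILS

Because a single integer refutes it, the statement is false.

Answer: False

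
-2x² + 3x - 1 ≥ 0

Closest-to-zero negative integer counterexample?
Testing negative integers from -1 downward:
x = -1: LHS = -2·(-1)² + 3·(-1) - 1 = -6; -6 ≥ 0 — FAILS  ← closest negative counterexample to 0

Answer: x = -1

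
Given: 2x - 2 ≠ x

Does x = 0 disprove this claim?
Substitute x = 0 into the relation:
x = 0: LHS = 2·0 - 2 = -2; -2 ≠ 0 — holds

The claim holds here, so x = 0 is not a counterexample. (A counterexample exists elsewhere, e.g. x = 2.)

Answer: No, x = 0 is not a counterexample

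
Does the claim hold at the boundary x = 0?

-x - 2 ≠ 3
x = 0: LHS = -0 - 2 = -2; -2 ≠ 3 — holds

The relation is satisfied at x = 0.

Answer: Yes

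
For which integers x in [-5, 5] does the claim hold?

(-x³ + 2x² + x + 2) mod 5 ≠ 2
Holds for: {-4, -3, -2, -1, 1, 2, 3, 4}
Fails for: {-5, 0, 5}

Answer: {-4, -3, -2, -1, 1, 2, 3, 4}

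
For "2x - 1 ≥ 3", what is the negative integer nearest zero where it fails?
Testing negative integers from -1 downward:
x = -1: LHS = 2·(-1) - 1 = -3; -3 ≥ 3 — FAILS  ← closest negative counterexample to 0

Answer: x = -1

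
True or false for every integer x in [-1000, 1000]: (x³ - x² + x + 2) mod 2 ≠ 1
The claim fails at x = 1:
x = 1: LHS = (1³ - 1² + 1 + 2) mod 2 = 3 mod 2 = 1; 1 ≠ 1 — FAILS

Because a single integer refutes it, the statement is false.

Answer: False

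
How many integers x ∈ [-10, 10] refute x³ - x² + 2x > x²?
Counterexamples in [-10, 10]: {-10, -9, -8, -7, -6, -5, -4, -3, -2, -1, 0}.

Counting them gives 11 values.

Answer: 11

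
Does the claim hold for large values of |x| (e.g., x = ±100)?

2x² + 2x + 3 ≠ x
x = 100: LHS = 2·100² + 2·100 + 3 = 20203; 20203 ≠ 100 — holds
x = -100: LHS = 2·(-100)² + 2·(-100) + 3 = 19803; 19803 ≠ -100 — holds

Answer: Yes, holds for both x = 100 and x = -100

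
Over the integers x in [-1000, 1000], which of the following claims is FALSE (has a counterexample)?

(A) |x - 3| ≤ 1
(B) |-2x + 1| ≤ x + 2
(A) x = 0: LHS = |0 - 3| = |-3| = 3; 3 ≤ 1 — FAILS
(B) x = -1: LHS = |-2·(-1) + 1| = |3| = 3, RHS = (-1) + 2 = 1; 3 ≤ 1 — FAILS

Answer: Both A and B are false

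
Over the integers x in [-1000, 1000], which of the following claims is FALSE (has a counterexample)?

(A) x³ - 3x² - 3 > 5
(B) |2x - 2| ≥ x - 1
(A) x = 0: LHS = 0³ - 3·0² - 3 = -3; -3 > 5 — FAILS

(B) Over all integers in [-1000, 1000], LHS − RHS is smallest at x = 1, where it equals 0:
x = 1: LHS = |2·1 - 2| = |0| = 0, RHS = 1 - 1 = 0; 0 ≥ 0 — holds
At the ends of the range:
x = -1000: LHS = |2·(-1000) - 2| = |-2002| = 2002, RHS = (-1000) - 1 = -1001; 2002 ≥ -1001 — holds
x = 1000: LHS = |2·1000 - 2| = |1998| = 1998, RHS = 1000 - 1 = 999; 1998 ≥ 999 — holds
Hence LHS − RHS is never negative, i.e. LHS ≥ RHS throughout, so the relation holds for every integer in [-1000, 1000].

Only (A) has a counterexample.

Answer: A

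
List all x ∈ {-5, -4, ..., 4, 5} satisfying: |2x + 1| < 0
An absolute value is never negative, so the left side is ≥ 0 for every x, while the right side is 0. Tightest case in [-5, 5] is x = 0:
x = 0: LHS = |2·0 + 1| = |1| = 1; 1 < 0 — FAILS
Hence LHS − RHS is never negative, i.e. LHS ≥ RHS throughout, so the claimed relation (<) fails for every integer in [-5, 5].

Answer: None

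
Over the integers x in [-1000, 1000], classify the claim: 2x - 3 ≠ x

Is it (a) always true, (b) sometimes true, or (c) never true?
Holds at x = 0: LHS = 2·0 - 3 = -3; -3 ≠ 0 — holds
Fails at x = 3: LHS = 2·3 - 3 = 3; 3 ≠ 3 — FAILS
It is satisfied by some integers in the range but not all.

Answer: Sometimes true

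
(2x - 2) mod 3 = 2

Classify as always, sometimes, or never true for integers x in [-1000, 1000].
Holds at x = -1: LHS = (2·(-1) - 2) mod 3 = (-4) mod 3 = 2; 2 = 2 — holds
Fails at x = 0: LHS = (2·0 - 2) mod 3 = (-2) mod 3 = 1; 1 = 2 — FAILS
It is satisfied by some integers in the range but not all.

Answer: Sometimes true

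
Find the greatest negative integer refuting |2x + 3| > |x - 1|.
Testing negative integers from -1 downward:
x = -1: LHS = |2·(-1) + 3| = |1| = 1, RHS = |(-1) - 1| = |-2| = 2; 1 > 2 — FAILS  ← closest negative counterexample to 0

Answer: x = -1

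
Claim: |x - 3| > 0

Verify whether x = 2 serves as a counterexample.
Substitute x = 2 into the relation:
x = 2: LHS = |2 - 3| = |-1| = 1; 1 > 0 — holds

The claim holds here, so x = 2 is not a counterexample. (A counterexample exists elsewhere, e.g. x = 3.)

Answer: No, x = 2 is not a counterexample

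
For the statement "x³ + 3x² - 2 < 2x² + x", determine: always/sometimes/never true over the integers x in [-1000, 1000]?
Holds at x = 0: LHS = 0³ + 3·0² - 2 = -2, RHS = 2·0² + 0 = 0; -2 < 0 — holds
Fails at x = 2: LHS = 2³ + 3·2² - 2 = 18, RHS = 2·2² + 2 = 10; 18 < 10 — FAILS
It is satisfied by some integers in the range but not all.

Answer: Sometimes true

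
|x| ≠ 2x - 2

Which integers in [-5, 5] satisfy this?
Holds for: {-5, -4, -3, -2, -1, 0, 1, 3, 4, 5}
Fails for: {2}

Answer: {-5, -4, -3, -2, -1, 0, 1, 3, 4, 5}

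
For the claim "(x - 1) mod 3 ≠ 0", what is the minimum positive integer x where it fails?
Testing positive integers:
x = 1: LHS = (1 - 1) mod 3 = 0 mod 3 = 0; 0 ≠ 0 — FAILS  ← smallest positive counterexample

Answer: x = 1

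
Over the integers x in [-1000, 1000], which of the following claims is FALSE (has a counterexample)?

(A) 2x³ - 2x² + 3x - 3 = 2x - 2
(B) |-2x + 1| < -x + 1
(A) x = 0: LHS = 2·0³ - 2·0² + 3·0 - 3 = -3, RHS = 2·0 - 2 = -2; -3 = -2 — FAILS
(B) x = 0: LHS = |-2·0 + 1| = |1| = 1, RHS = -0 + 1 = 1; 1 < 1 — FAILS

Answer: Both A and B are false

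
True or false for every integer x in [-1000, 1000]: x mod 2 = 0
The claim fails at x = 1:
x = 1: LHS = 1 mod 2 = 1; 1 = 0 — FAILS

Because a single integer refutes it, the statement is false.

Answer: False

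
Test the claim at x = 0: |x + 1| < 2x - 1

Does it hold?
x = 0: LHS = |0 + 1| = |1| = 1, RHS = 2·0 - 1 = -1; 1 < -1 — FAILS

The relation fails at x = 0, so x = 0 is a counterexample.

Answer: No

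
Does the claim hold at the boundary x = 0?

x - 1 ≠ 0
x = 0: LHS = 0 - 1 = -1; -1 ≠ 0 — holds

The relation is satisfied at x = 0.

Answer: Yes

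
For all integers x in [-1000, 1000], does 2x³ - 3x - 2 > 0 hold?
The claim fails at x = 0:
x = 0: LHS = 2·0³ - 3·0 - 2 = -2; -2 > 0 — FAILS

Because a single integer refutes it, the statement is false.

Answer: False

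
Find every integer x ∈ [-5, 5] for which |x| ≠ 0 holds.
Holds for: {-5, -4, -3, -2, -1, 1, 2, 3, 4, 5}
Fails for: {0}

Answer: {-5, -4, -3, -2, -1, 1, 2, 3, 4, 5}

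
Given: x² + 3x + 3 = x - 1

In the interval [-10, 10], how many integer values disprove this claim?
Counterexamples in [-10, 10]: {-10, -9, -8, -7, -6, -5, -4, -3, -2, -1, 0, 1, 2, 3, 4, 5, 6, 7, 8, 9, 10}.

Counting them gives 21 values.

Answer: 21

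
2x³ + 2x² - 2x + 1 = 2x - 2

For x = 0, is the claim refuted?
Substitute x = 0 into the relation:
x = 0: LHS = 2·0³ + 2·0² - 2·0 + 1 = 1, RHS = 2·0 - 2 = -2; 1 = -2 — FAILS

Since the claim fails at x = 0, this value is a counterexample.

Answer: Yes, x = 0 is a counterexample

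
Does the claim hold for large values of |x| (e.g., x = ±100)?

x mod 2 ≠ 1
x = 100: LHS = 100 mod 2 = 0; 0 ≠ 1 — holds
x = -100: LHS = (-100) mod 2 = 0; 0 ≠ 1 — holds

Answer: Yes, holds for both x = 100 and x = -100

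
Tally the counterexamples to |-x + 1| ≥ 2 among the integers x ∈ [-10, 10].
Counterexamples in [-10, 10]: {0, 1, 2}.

Counting them gives 3 values.

Answer: 3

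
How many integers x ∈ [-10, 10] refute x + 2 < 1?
Counterexamples in [-10, 10]: {-1, 0, 1, 2, 3, 4, 5, 6, 7, 8, 9, 10}.

Counting them gives 12 values.

Answer: 12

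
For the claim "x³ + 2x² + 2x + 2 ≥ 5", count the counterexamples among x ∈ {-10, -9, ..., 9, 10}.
Counterexamples in [-10, 10]: {-10, -9, -8, -7, -6, -5, -4, -3, -2, -1, 0}.

Counting them gives 11 values.

Answer: 11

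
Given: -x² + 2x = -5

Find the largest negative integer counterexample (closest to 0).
Testing negative integers from -1 downward:
x = -1: LHS = -(-1)² + 2·(-1) = -3; -3 = -5 — FAILS  ← closest negative counterexample to 0

Answer: x = -1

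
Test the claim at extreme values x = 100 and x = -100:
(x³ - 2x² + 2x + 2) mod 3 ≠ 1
x = 100: LHS = (100³ - 2·100² + 2·100 + 2) mod 3 = 980202 mod 3 = 0; 0 ≠ 1 — holds
x = -100: LHS = ((-100)³ - 2·(-100)² + 2·(-100) + 2) mod 3 = (-1020198) mod 3 = 0; 0 ≠ 1 — holds

Answer: Yes, holds for both x = 100 and x = -100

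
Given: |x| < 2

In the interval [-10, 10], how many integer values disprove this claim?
Counterexamples in [-10, 10]: {-10, -9, -8, -7, -6, -5, -4, -3, -2, 2, 3, 4, 5, 6, 7, 8, 9, 10}.

Counting them gives 18 values.

Answer: 18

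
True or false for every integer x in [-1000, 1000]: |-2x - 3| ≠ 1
The claim fails at x = -1:
x = -1: LHS = |-2·(-1) - 3| = |-1| = 1; 1 ≠ 1 — FAILS

Because a single integer refutes it, the statement is false.

Answer: False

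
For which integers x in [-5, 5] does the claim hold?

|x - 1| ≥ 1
Holds for: {-5, -4, -3, -2, -1, 0, 2, 3, 4, 5}
Fails for: {1}

Answer: {-5, -4, -3, -2, -1, 0, 2, 3, 4, 5}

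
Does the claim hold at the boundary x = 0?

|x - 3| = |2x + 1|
x = 0: LHS = |0 - 3| = |-3| = 3, RHS = |2·0 + 1| = |1| = 1; 3 = 1 — FAILS

The relation fails at x = 0, so x = 0 is a counterexample.

Answer: No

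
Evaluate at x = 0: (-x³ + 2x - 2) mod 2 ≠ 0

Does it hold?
x = 0: LHS = (-0³ + 2·0 - 2) mod 2 = (-2) mod 2 = 0; 0 ≠ 0 — FAILS

The relation fails at x = 0, so x = 0 is a counterexample.

Answer: No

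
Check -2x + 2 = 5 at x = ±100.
x = 100: LHS = -2·100 + 2 = -198; -198 = 5 — FAILS
x = -100: LHS = -2·(-100) + 2 = 202; 202 = 5 — FAILS

Answer: No, fails for both x = 100 and x = -100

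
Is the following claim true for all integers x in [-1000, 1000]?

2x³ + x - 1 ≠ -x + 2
Track d = LHS − RHS over the integers in [-1000, 1000]. Equality would need d = 0, but d changes sign only between consecutive integers, jumping over 0:
x = 0: LHS = 2·0³ + 0 - 1 = -1, RHS = -0 + 2 = 2; -1 ≠ 2 — holds  (d = -3)
x = 1: LHS = 2·1³ + 1 - 1 = 2, RHS = -1 + 2 = 1; 2 ≠ 1 — holds  (d = 1)
Away from these crossings d keeps a constant sign, and checking every integer in [-1000, 1000] confirms d ≠ 0 throughout. Hence the two sides are never equal, so the relation holds for every integer in [-1000, 1000].

No counterexample exists.

Answer: True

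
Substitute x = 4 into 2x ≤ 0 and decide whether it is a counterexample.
Substitute x = 4 into the relation:
x = 4: LHS = 2·4 = 8; 8 ≤ 0 — FAILS

Since the claim fails at x = 4, this value is a counterexample.

Answer: Yes, x = 4 is a counterexample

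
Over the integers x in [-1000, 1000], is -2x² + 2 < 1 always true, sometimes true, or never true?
Holds at x = 1: LHS = -2·1² + 2 = 0; 0 < 1 — holds
Fails at x = 0: LHS = -2·0² + 2 = 2; 2 < 1 — FAILS
It is satisfied by some integers in the range but not all.

Answer: Sometimes true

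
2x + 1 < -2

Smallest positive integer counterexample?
Testing positive integers:
x = 1: LHS = 2·1 + 1 = 3; 3 < -2 — FAILS  ← smallest positive counterexample

Answer: x = 1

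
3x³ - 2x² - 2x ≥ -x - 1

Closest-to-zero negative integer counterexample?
Testing negative integers from -1 downward:
x = -1: LHS = 3·(-1)³ - 2·(-1)² - 2·(-1) = -3, RHS = -(-1) - 1 = 0; -3 ≥ 0 — FAILS  ← closest negative counterexample to 0

Answer: x = -1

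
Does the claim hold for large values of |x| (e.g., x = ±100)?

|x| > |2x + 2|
x = 100: LHS = |100| = 100, RHS = |2·100 + 2| = |202| = 202; 100 > 202 — FAILS
x = -100: LHS = |-100| = 100, RHS = |2·(-100) + 2| = |-198| = 198; 100 > 198 — FAILS

Answer: No, fails for both x = 100 and x = -100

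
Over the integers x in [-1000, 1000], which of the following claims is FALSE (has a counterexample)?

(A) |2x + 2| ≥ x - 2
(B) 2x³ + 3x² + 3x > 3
(A) Over all integers in [-1000, 1000], LHS − RHS is smallest at x = -1, where it equals 3:
x = -1: LHS = |2·(-1) + 2| = |0| = 0, RHS = (-1) - 2 = -3; 0 ≥ -3 — holds
At the ends of the range:
x = -1000: LHS = |2·(-1000) + 2| = |-1998| = 1998, RHS = (-1000) - 2 = -1002; 1998 ≥ -1002 — holds
x = 1000: LHS = |2·1000 + 2| = |2002| = 2002, RHS = 1000 - 2 = 998; 2002 ≥ 998 — holds
Hence LHS − RHS is never negative, i.e. LHS ≥ RHS throughout, so the relation holds for every integer in [-1000, 1000].

(B) x = 0: LHS = 2·0³ + 3·0² + 3·0 = 0; 0 > 3 — FAILS

Only (B) has a counterexample.

Answer: B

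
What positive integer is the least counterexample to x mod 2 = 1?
Testing positive integers:
x = 1: LHS = 1 mod 2 = 1; 1 = 1 — holds
x = 2: LHS = 2 mod 2 = 0; 0 = 1 — FAILS  ← smallest positive counterexample

Answer: x = 2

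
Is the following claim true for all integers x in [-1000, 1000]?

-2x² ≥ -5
The claim fails at x = 2:
x = 2: LHS = -2·2² = -8; -8 ≥ -5 — FAILS

Because a single integer refutes it, the statement is false.

Answer: False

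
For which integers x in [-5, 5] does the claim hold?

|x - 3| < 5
Holds for: {-1, 0, 1, 2, 3, 4, 5}
Fails for: {-5, -4, -3, -2}

Answer: {-1, 0, 1, 2, 3, 4, 5}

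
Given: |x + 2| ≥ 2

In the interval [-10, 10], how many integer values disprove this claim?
Counterexamples in [-10, 10]: {-3, -2, -1}.

Counting them gives 3 values.

Answer: 3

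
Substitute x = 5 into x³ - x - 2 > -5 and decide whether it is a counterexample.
Substitute x = 5 into the relation:
x = 5: LHS = 5³ - 5 - 2 = 118; 118 > -5 — holds

The claim holds here, so x = 5 is not a counterexample. (A counterexample exists elsewhere, e.g. x = -2.)

Answer: No, x = 5 is not a counterexample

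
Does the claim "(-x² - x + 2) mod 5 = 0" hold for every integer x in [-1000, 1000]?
The claim fails at x = 0:
x = 0: LHS = (-0² - 0 + 2) mod 5 = 2 mod 5 = 2; 2 = 0 — FAILS

Because a single integer refutes it, the statement is false.

Answer: False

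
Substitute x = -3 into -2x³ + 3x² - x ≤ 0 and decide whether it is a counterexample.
Substitute x = -3 into the relation:
x = -3: LHS = -2·(-3)³ + 3·(-3)² - (-3) = 84; 84 ≤ 0 — FAILS

Since the claim fails at x = -3, this value is a counterexample.

Answer: Yes, x = -3 is a counterexample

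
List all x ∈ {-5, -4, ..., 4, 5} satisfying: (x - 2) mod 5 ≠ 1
Holds for: {-5, -4, -3, -1, 0, 1, 2, 4, 5}
Fails for: {-2, 3}

Answer: {-5, -4, -3, -1, 0, 1, 2, 4, 5}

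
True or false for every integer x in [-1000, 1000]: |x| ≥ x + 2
The claim fails at x = 0:
x = 0: LHS = |0| = 0, RHS = 0 + 2 = 2; 0 ≥ 2 — FAILS

Because a single integer refutes it, the statement is false.

Answer: False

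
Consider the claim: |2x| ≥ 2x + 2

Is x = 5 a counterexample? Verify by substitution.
Substitute x = 5 into the relation:
x = 5: LHS = |2·5| = |10| = 10, RHS = 2·5 + 2 = 12; 10 ≥ 12 — FAILS

Since the claim fails at x = 5, this value is a counterexample.

Answer: Yes, x = 5 is a counterexample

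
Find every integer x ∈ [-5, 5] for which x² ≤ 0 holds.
Holds for: {0}
Fails for: {-5, -4, -3, -2, -1, 1, 2, 3, 4, 5}

Answer: {0}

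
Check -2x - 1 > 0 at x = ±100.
x = 100: LHS = -2·100 - 1 = -201; -201 > 0 — FAILS
x = -100: LHS = -2·(-100) - 1 = 199; 199 > 0 — holds

Answer: Partially: fails for x = 100, holds for x = -100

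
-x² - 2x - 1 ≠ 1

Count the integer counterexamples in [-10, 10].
Over all integers in [-10, 10], LHS − RHS is always negative; it is closest to 0 at x = -1, where it equals -1:
x = -1: LHS = -(-1)² - 2·(-1) - 1 = 0; 0 ≠ 1 — holds
At the ends of the range:
x = -10: LHS = -(-10)² - 2·(-10) - 1 = -81; -81 ≠ 1 — holds
x = 10: LHS = -10² - 2·10 - 1 = -121; -121 ≠ 1 — holds
Hence LHS − RHS is never 0, i.e. the two sides are never equal, so the relation holds for every integer in [-10, 10].

No counterexample appears in that range.

Answer: 0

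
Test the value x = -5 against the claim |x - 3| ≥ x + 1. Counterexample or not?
Substitute x = -5 into the relation:
x = -5: LHS = |(-5) - 3| = |-8| = 8, RHS = (-5) + 1 = -4; 8 ≥ -4 — holds

The claim holds here, so x = -5 is not a counterexample. (A counterexample exists elsewhere, e.g. x = 2.)

Answer: No, x = -5 is not a counterexample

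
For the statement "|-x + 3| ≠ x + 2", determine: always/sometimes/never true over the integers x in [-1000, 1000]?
Track d = LHS − RHS over the integers in [-1000, 1000]. Equality would need d = 0, but d changes sign only between consecutive integers, jumping over 0:
x = 0: LHS = |-0 + 3| = |3| = 3, RHS = 0 + 2 = 2; 3 ≠ 2 — holds  (d = 1)
x = 1: LHS = |-1 + 3| = |2| = 2, RHS = 1 + 2 = 3; 2 ≠ 3 — holds  (d = -1)
Away from these crossings d keeps a constant sign, and checking every integer in [-1000, 1000] confirms d ≠ 0 throughout. Hence the two sides are never equal, so the relation holds for every integer in [-1000, 1000].

No counterexample exists.

Answer: Always true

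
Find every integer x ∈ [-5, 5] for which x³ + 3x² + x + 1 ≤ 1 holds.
Holds for: {-5, -4, -3, 0}
Fails for: {-2, -1, 1, 2, 3, 4, 5}

Answer: {-5, -4, -3, 0}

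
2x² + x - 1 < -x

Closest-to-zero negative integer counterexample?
Testing negative integers from -1 downward:
x = -1: LHS = 2·(-1)² + (-1) - 1 = 0, RHS = -(-1) = 1; 0 < 1 — holds
x = -2: LHS = 2·(-2)² + (-2) - 1 = 5, RHS = -(-2) = 2; 5 < 2 — FAILS  ← closest negative counterexample to 0

Answer: x = -2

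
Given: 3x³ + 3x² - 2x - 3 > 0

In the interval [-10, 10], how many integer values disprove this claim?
Counterexamples in [-10, 10]: {-10, -9, -8, -7, -6, -5, -4, -3, -2, -1, 0}.

Counting them gives 11 values.

Answer: 11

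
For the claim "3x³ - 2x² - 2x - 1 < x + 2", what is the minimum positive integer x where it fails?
Testing positive integers:
x = 1: LHS = 3·1³ - 2·1² - 2·1 - 1 = -2, RHS = 1 + 2 = 3; -2 < 3 — holds
x = 2: LHS = 3·2³ - 2·2² - 2·2 - 1 = 11, RHS = 2 + 2 = 4; 11 < 4 — FAILS  ← smallest positive counterexample

Answer: x = 2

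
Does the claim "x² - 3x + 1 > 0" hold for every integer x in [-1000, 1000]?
The claim fails at x = 1:
x = 1: LHS = 1² - 3·1 + 1 = -1; -1 > 0 — FAILS

Because a single integer refutes it, the statement is false.

Answer: False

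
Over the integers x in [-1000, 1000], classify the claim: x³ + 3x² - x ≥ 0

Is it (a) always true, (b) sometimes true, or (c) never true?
Holds at x = 0: LHS = 0³ + 3·0² - 0 = 0; 0 ≥ 0 — holds
Fails at x = -4: LHS = (-4)³ + 3·(-4)² - (-4) = -12; -12 ≥ 0 — FAILS
It is satisfied by some integers in the range but not all.

Answer: Sometimes true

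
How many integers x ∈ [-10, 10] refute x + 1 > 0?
Counterexamples in [-10, 10]: {-10, -9, -8, -7, -6, -5, -4, -3, -2, -1}.

Counting them gives 10 values.

Answer: 10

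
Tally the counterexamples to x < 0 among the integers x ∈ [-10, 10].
Counterexamples in [-10, 10]: {0, 1, 2, 3, 4, 5, 6, 7, 8, 9, 10}.

Counting them gives 11 values.

Answer: 11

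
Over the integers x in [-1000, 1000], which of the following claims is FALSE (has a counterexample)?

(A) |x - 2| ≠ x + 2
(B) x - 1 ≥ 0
(A) x = 0: LHS = |0 - 2| = |-2| = 2, RHS = 0 + 2 = 2; 2 ≠ 2 — FAILS
(B) x = 0: LHS = 0 - 1 = -1; -1 ≥ 0 — FAILS

Answer: Both A and B are false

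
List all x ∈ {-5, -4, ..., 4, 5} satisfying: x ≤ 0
Holds for: {-5, -4, -3, -2, -1, 0}
Fails for: {1, 2, 3, 4, 5}

Answer: {-5, -4, -3, -2, -1, 0}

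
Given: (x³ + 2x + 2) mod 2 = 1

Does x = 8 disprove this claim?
Substitute x = 8 into the relation:
x = 8: LHS = (8³ + 2·8 + 2) mod 2 = 530 mod 2 = 0; 0 = 1 — FAILS

Since the claim fails at x = 8, this value is a counterexample.

Answer: Yes, x = 8 is a counterexample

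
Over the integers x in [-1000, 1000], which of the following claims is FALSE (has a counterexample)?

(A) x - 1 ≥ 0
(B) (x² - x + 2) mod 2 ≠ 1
(A) x = 0: LHS = 0 - 1 = -1; -1 ≥ 0 — FAILS

(B) For a polynomial with integer coefficients, its value mod 2 depends only on x mod 2, so it suffices to check one representative of each residue class, x = 0, 1:
x = 0: LHS = (0² - 0 + 2) mod 2 = 2 mod 2 = 0; 0 ≠ 1 — holds
x = 1: LHS = (1² - 1 + 2) mod 2 = 2 mod 2 = 0; 0 ≠ 1 — holds
The relation holds in every residue class, so the relation holds for every integer in [-1000, 1000].

Only (A) has a counterexample.

Answer: A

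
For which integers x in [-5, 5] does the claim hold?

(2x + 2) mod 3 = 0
Holds for: {-4, -1, 2, 5}
Fails for: {-5, -3, -2, 0, 1, 3, 4}

Answer: {-4, -1, 2, 5}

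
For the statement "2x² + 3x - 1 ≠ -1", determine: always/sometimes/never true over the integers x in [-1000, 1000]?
Holds at x = 1: LHS = 2·1² + 3·1 - 1 = 4; 4 ≠ -1 — holds
Fails at x = 0: LHS = 2·0² + 3·0 - 1 = -1; -1 ≠ -1 — FAILS
It is satisfied by some integers in the range but not all.

Answer: Sometimes true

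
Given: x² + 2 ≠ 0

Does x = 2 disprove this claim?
Substitute x = 2 into the relation:
x = 2: LHS = 2² + 2 = 6; 6 ≠ 0 — holds

The relation holds at x = 2, so it is not a counterexample.

Answer: No, x = 2 is not a counterexample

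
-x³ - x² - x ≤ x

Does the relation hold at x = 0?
x = 0: LHS = -0³ - 0² - 0 = 0; 0 ≤ 0 — holds

The relation is satisfied at x = 0.

Answer: Yes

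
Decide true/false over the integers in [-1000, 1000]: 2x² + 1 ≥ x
Over all integers in [-1000, 1000], LHS − RHS is smallest at x = 0, where it equals 1:
x = 0: LHS = 2·0² + 1 = 1; 1 ≥ 0 — holds
At the ends of the range:
x = -1000: LHS = 2·(-1000)² + 1 = 2000001; 2000001 ≥ -1000 — holds
x = 1000: LHS = 2·1000² + 1 = 2000001; 2000001 ≥ 1000 — holds
Hence LHS − RHS is never negative, i.e. LHS ≥ RHS throughout, so the relation holds for every integer in [-1000, 1000].

No counterexample exists.

Answer: True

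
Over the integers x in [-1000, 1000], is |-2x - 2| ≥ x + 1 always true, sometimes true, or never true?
Over all integers in [-1000, 1000], LHS − RHS is smallest at x = -1, where it equals 0:
x = -1: LHS = |-2·(-1) - 2| = |0| = 0, RHS = (-1) + 1 = 0; 0 ≥ 0 — holds
At the ends of the range:
x = -1000: LHS = |-2·(-1000) - 2| = |1998| = 1998, RHS = (-1000) + 1 = -999; 1998 ≥ -999 — holds
x = 1000: LHS = |-2·1000 - 2| = |-2002| = 2002, RHS = 1000 + 1 = 1001; 2002 ≥ 1001 — holds
Hence LHS − RHS is never negative, i.e. LHS ≥ RHS throughout, so the relation holds for every integer in [-1000, 1000].

No counterexample exists.

Answer: Always true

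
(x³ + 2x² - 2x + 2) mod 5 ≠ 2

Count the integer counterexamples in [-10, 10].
Counterexamples in [-10, 10]: {-10, -5, 0, 5, 10}.

Counting them gives 5 values.

Answer: 5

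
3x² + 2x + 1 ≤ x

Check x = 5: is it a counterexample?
Substitute x = 5 into the relation:
x = 5: LHS = 3·5² + 2·5 + 1 = 86; 86 ≤ 5 — FAILS

Since the claim fails at x = 5, this value is a counterexample.

Answer: Yes, x = 5 is a counterexample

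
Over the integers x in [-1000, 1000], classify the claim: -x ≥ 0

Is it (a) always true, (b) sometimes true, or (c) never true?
Holds at x = 0: LHS = -0 = 0; 0 ≥ 0 — holds
Fails at x = 1: -1 ≥ 0 — FAILS
It is satisfied by some integers in the range but not all.

Answer: Sometimes true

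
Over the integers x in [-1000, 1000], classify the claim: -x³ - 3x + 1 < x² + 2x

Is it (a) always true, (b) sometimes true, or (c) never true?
Holds at x = 1: LHS = -1³ - 3·1 + 1 = -3, RHS = 1² + 2·1 = 3; -3 < 3 — holds
Fails at x = 0: LHS = -0³ - 3·0 + 1 = 1, RHS = 0² + 2·0 = 0; 1 < 0 — FAILS
It is satisfied by some integers in the range but not all.

Answer: Sometimes true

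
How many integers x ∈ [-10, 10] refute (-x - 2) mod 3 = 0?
Counterexamples in [-10, 10]: {-10, -9, -7, -6, -4, -3, -1, 0, 2, 3, 5, 6, 8, 9}.

Counting them gives 14 values.

Answer: 14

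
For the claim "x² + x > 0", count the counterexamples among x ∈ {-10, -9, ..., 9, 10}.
Counterexamples in [-10, 10]: {-1, 0}.

Counting them gives 2 values.

Answer: 2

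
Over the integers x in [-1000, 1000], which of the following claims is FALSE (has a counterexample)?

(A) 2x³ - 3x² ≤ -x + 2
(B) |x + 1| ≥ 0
(A) x = 2: LHS = 2·2³ - 3·2² = 4, RHS = -2 + 2 = 0; 4 ≤ 0 — FAILS

(B) An absolute value is never negative, so the left side is ≥ 0 for every x, while the right side is 0. Tightest case in [-1000, 1000] is x = -1:
x = -1: LHS = |(-1) + 1| = |0| = 0; 0 ≥ 0 — holds
Hence LHS − RHS is never negative, i.e. LHS ≥ RHS throughout, so the relation holds for every integer in [-1000, 1000].

Only (A) has a counterexample.

Answer: A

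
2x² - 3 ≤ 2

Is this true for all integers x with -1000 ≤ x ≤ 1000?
The claim fails at x = 2:
x = 2: LHS = 2·2² - 3 = 5; 5 ≤ 2 — FAILS

Because a single integer refutes it, the statement is false.

Answer: False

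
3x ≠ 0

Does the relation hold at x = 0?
x = 0: LHS = 3·0 = 0; 0 ≠ 0 — FAILS

The relation fails at x = 0, so x = 0 is a counterexample.

Answer: No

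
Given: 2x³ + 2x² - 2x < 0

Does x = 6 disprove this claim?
Substitute x = 6 into the relation:
x = 6: LHS = 2·6³ + 2·6² - 2·6 = 492; 492 < 0 — FAILS

Since the claim fails at x = 6, this value is a counterexample.

Answer: Yes, x = 6 is a counterexample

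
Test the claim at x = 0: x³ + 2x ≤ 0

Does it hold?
x = 0: LHS = 0³ + 2·0 = 0; 0 ≤ 0 — holds

The relation is satisfied at x = 0.

Answer: Yes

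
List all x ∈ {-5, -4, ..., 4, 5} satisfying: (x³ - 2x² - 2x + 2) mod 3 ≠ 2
Holds for: {-4, -1, 2, 5}
Fails for: {-5, -3, -2, 0, 1, 3, 4}

Answer: {-4, -1, 2, 5}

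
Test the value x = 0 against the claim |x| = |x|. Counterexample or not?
Substitute x = 0 into the relation:
x = 0: LHS = |0| = 0, RHS = |0| = 0; 0 = 0 — holds

The relation holds at x = 0, so it is not a counterexample.

Answer: No, x = 0 is not a counterexample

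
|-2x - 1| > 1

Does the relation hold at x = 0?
x = 0: LHS = |-2·0 - 1| = |-1| = 1; 1 > 1 — FAILS

The relation fails at x = 0, so x = 0 is a counterexample.

Answer: No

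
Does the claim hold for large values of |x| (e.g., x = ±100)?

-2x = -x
x = 100: LHS = -2·100 = -200; -200 = -100 — FAILS
x = -100: LHS = -2·(-100) = 200, RHS = -(-100) = 100; 200 = 100 — FAILS

Answer: No, fails for both x = 100 and x = -100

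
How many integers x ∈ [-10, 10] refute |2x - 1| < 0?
Counterexamples in [-10, 10]: {-10, -9, -8, -7, -6, -5, -4, -3, -2, -1, 0, 1, 2, 3, 4, 5, 6, 7, 8, 9, 10}.

Counting them gives 21 values.

Answer: 21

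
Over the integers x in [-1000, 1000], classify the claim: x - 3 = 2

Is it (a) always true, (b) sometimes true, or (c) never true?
Holds at x = 5: LHS = 5 - 3 = 2; 2 = 2 — holds
Fails at x = 0: LHS = 0 - 3 = -3; -3 = 2 — FAILS
It is satisfied by some integers in the range but not all.

Answer: Sometimes true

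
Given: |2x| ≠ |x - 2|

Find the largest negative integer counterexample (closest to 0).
Testing negative integers from -1 downward:
x = -1: LHS = |2·(-1)| = |-2| = 2, RHS = |(-1) - 2| = |-3| = 3; 2 ≠ 3 — holds
x = -2: LHS = |2·(-2)| = |-4| = 4, RHS = |(-2) - 2| = |-4| = 4; 4 ≠ 4 — FAILS  ← closest negative counterexample to 0

Answer: x = -2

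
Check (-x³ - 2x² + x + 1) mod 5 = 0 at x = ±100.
x = 100: LHS = (-100³ - 2·100² + 100 + 1) mod 5 = (-1019899) mod 5 = 1; 1 = 0 — FAILS
x = -100: LHS = (-(-100)³ - 2·(-100)² + (-100) + 1) mod 5 = 979901 mod 5 = 1; 1 = 0 — FAILS

Answer: No, fails for both x = 100 and x = -100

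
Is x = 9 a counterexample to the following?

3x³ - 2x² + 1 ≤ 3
Substitute x = 9 into the relation:
x = 9: LHS = 3·9³ - 2·9² + 1 = 2026; 2026 ≤ 3 — FAILS

Since the claim fails at x = 9, this value is a counterexample.

Answer: Yes, x = 9 is a counterexample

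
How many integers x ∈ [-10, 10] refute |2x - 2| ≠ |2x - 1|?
Track d = LHS − RHS over the integers in [-10, 10]. Equality would need d = 0, but d changes sign only between consecutive integers, jumping over 0:
x = 0: LHS = |2·0 - 2| = |-2| = 2, RHS = |2·0 - 1| = |-1| = 1; 2 ≠ 1 — holds  (d = 1)
x = 1: LHS = |2·1 - 2| = |0| = 0, RHS = |2·1 - 1| = |1| = 1; 0 ≠ 1 — holds  (d = -1)
Away from these crossings d keeps a constant sign, and checking every integer in [-10, 10] confirms d ≠ 0 throughout. Hence the two sides are never equal, so the relation holds for every integer in [-10, 10].

No counterexample appears in that range.

Answer: 0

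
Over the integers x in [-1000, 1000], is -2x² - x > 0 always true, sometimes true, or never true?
Over all integers in [-1000, 1000], LHS − RHS is largest at x = 0, where it equals 0:
x = 0: LHS = -2·0² - 0 = 0; 0 > 0 — FAILS
At the ends of the range:
x = -1000: LHS = -2·(-1000)² - (-1000) = -1999000; -1999000 > 0 — FAILS
x = 1000: LHS = -2·1000² - 1000 = -2001000; -2001000 > 0 — FAILS
Hence LHS − RHS is never positive, i.e. LHS ≤ RHS throughout, so the claimed relation (>) fails for every integer in [-1000, 1000].

No integer in the range satisfies it.

Answer: Never true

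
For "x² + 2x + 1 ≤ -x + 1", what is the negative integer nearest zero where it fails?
Testing negative integers from -1 downward:
x = -1: LHS = (-1)² + 2·(-1) + 1 = 0, RHS = -(-1) + 1 = 2; 0 ≤ 2 — holds
x = -2: LHS = (-2)² + 2·(-2) + 1 = 1, RHS = -(-2) + 1 = 3; 1 ≤ 3 — holds
x = -3: LHS = (-3)² + 2·(-3) + 1 = 4, RHS = -(-3) + 1 = 4; 4 ≤ 4 — holds
x = -4: LHS = (-4)² + 2·(-4) + 1 = 9, RHS = -(-4) + 1 = 5; 9 ≤ 5 — FAILS  ← closest negative counterexample to 0

Answer: x = -4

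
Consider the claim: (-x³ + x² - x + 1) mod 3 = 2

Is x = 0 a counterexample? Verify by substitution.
Substitute x = 0 into the relation:
x = 0: LHS = (-0³ + 0² - 0 + 1) mod 3 = 1 mod 3 = 1; 1 = 2 — FAILS

Since the claim fails at x = 0, this value is a counterexample.

Answer: Yes, x = 0 is a counterexample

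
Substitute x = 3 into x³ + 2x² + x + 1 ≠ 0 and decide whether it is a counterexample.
Substitute x = 3 into the relation:
x = 3: LHS = 3³ + 2·3² + 3 + 1 = 49; 49 ≠ 0 — holds

The relation holds at x = 3, so it is not a counterexample.

Answer: No, x = 3 is not a counterexample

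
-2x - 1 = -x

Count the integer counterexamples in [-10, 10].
Counterexamples in [-10, 10]: {-10, -9, -8, -7, -6, -5, -4, -3, -2, 0, 1, 2, 3, 4, 5, 6, 7, 8, 9, 10}.

Counting them gives 20 values.

Answer: 20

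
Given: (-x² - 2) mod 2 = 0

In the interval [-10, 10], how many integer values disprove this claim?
Counterexamples in [-10, 10]: {-9, -7, -5, -3, -1, 1, 3, 5, 7, 9}.

Counting them gives 10 values.

Answer: 10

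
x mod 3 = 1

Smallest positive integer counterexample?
Testing positive integers:
x = 1: LHS = 1 mod 3 = 1; 1 = 1 — holds
x = 2: LHS = 2 mod 3 = 2; 2 = 1 — FAILS  ← smallest positive counterexample

Answer: x = 2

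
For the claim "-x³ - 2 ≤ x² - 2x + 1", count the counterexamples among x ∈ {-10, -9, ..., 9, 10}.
Counterexamples in [-10, 10]: {-10, -9, -8, -7, -6, -5, -4, -3}.

Counting them gives 8 values.

Answer: 8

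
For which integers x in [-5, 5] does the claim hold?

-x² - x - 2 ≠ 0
Over all integers in [-5, 5], LHS − RHS is always negative; it is closest to 0 at x = 0, where it equals -2:
x = 0: LHS = -0² - 0 - 2 = -2; -2 ≠ 0 — holds
At the ends of the range:
x = -5: LHS = -(-5)² - (-5) - 2 = -22; -22 ≠ 0 — holds
x = 5: LHS = -5² - 5 - 2 = -32; -32 ≠ 0 — holds
Hence LHS − RHS is never 0, i.e. the two sides are never equal, so the relation holds for every integer in [-5, 5].

Answer: All integers in [-5, 5]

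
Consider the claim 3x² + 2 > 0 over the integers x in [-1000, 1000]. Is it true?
Over all integers in [-1000, 1000], LHS − RHS is smallest at x = 0, where it equals 2:
x = 0: LHS = 3·0² + 2 = 2; 2 > 0 — holds
At the ends of the range:
x = -1000: LHS = 3·(-1000)² + 2 = 3000002; 3000002 > 0 — holds
x = 1000: LHS = 3·1000² + 2 = 3000002; 3000002 > 0 — holds
Hence LHS − RHS is never zero or negative, i.e. LHS > RHS throughout, so the relation holds for every integer in [-1000, 1000].

No counterexample exists.

Answer: True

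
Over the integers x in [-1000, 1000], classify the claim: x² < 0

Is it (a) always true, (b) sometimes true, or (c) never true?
Over all integers in [-1000, 1000], LHS − RHS is smallest at x = 0, where it equals 0:
x = 0: LHS = 0² = 0; 0 < 0 — FAILS
At the ends of the range:
x = -1000: LHS = (-1000)² = 1000000; 1000000 < 0 — FAILS
x = 1000: LHS = 1000² = 1000000; 1000000 < 0 — FAILS
Hence LHS − RHS is never negative, i.e. LHS ≥ RHS throughout, so the claimed relation (<) fails for every integer in [-1000, 1000].

No integer in the range satisfies it.

Answer: Never true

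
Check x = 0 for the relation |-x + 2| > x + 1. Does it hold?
x = 0: LHS = |-0 + 2| = |2| = 2, RHS = 0 + 1 = 1; 2 > 1 — holds

The relation is satisfied at x = 0.

Answer: Yes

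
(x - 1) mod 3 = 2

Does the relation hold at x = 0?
x = 0: LHS = (0 - 1) mod 3 = (-1) mod 3 = 2; 2 = 2 — holds

The relation is satisfied at x = 0.

Answer: Yes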